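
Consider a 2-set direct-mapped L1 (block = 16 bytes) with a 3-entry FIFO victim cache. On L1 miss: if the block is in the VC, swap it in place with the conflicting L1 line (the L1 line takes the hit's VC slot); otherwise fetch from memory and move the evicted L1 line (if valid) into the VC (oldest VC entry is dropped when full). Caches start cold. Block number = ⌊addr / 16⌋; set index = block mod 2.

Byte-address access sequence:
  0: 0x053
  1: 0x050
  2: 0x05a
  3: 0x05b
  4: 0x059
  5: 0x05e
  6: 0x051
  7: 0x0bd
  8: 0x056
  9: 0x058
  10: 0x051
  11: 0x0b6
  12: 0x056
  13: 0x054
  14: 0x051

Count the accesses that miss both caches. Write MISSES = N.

MISSES = 2

  [0] addr=0x53 blk=5 s=1: MISS | VC []
  [1] addr=0x50 blk=5 s=1: L1-HIT | VC []
  [2] addr=0x5a blk=5 s=1: L1-HIT | VC []
  [3] addr=0x5b blk=5 s=1: L1-HIT | VC []
  [4] addr=0x59 blk=5 s=1: L1-HIT | VC []
  [5] addr=0x5e blk=5 s=1: L1-HIT | VC []
  [6] addr=0x51 blk=5 s=1: L1-HIT | VC []
  [7] addr=0xbd blk=11 s=1: MISS | VC [5]
  [8] addr=0x56 blk=5 s=1: VC-HIT | VC [11]
  [9] addr=0x58 blk=5 s=1: L1-HIT | VC [11]
  [10] addr=0x51 blk=5 s=1: L1-HIT | VC [11]
  [11] addr=0xb6 blk=11 s=1: VC-HIT | VC [5]
  [12] addr=0x56 blk=5 s=1: VC-HIT | VC [11]
  [13] addr=0x54 blk=5 s=1: L1-HIT | VC [11]
  [14] addr=0x51 blk=5 s=1: L1-HIT | VC [11]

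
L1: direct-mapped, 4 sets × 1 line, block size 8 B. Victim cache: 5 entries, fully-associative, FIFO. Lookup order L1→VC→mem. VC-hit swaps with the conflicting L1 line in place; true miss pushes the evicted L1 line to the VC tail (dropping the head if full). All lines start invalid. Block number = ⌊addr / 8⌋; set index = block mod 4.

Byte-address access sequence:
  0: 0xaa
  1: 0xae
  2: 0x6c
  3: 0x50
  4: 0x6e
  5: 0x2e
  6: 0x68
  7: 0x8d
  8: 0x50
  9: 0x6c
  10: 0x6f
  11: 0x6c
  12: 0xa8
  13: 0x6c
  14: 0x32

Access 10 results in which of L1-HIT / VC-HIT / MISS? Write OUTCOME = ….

OUTCOME = L1-HIT

  [0] addr=0xaa blk=21 s=1: MISS | VC []
  [1] addr=0xae blk=21 s=1: L1-HIT | VC []
  [2] addr=0x6c blk=13 s=1: MISS | VC [21]
  [3] addr=0x50 blk=10 s=2: MISS | VC [21]
  [4] addr=0x6e blk=13 s=1: L1-HIT | VC [21]
  [5] addr=0x2e blk=5 s=1: MISS | VC [21, 13]
  [6] addr=0x68 blk=13 s=1: VC-HIT | VC [21, 5]
  [7] addr=0x8d blk=17 s=1: MISS | VC [21, 5, 13]
  [8] addr=0x50 blk=10 s=2: L1-HIT | VC [21, 5, 13]
  [9] addr=0x6c blk=13 s=1: VC-HIT | VC [21, 5, 17]
  [10] addr=0x6f blk=13 s=1: L1-HIT | VC [21, 5, 17]
  [11] addr=0x6c blk=13 s=1: L1-HIT | VC [21, 5, 17]
  [12] addr=0xa8 blk=21 s=1: VC-HIT | VC [13, 5, 17]
  [13] addr=0x6c blk=13 s=1: VC-HIT | VC [21, 5, 17]
  [14] addr=0x32 blk=6 s=2: MISS | VC [21, 5, 17, 10]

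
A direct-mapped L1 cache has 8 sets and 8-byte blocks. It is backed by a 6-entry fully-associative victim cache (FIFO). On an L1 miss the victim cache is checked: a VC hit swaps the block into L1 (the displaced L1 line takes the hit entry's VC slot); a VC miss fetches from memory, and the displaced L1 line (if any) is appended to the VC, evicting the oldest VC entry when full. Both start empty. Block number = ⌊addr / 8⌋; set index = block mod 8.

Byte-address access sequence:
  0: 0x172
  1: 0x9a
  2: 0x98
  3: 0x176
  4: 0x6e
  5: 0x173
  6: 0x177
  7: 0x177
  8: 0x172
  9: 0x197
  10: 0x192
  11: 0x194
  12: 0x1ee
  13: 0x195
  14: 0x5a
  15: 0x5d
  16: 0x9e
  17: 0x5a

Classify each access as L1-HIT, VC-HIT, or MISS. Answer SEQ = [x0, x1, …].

#0 0x172→b46/s6 MISS; vc=[]
#1 0x9a→b19/s3 MISS; vc=[]
#2 0x98→b19/s3 L1-HIT; vc=[]
#3 0x176→b46/s6 L1-HIT; vc=[]
#4 0x6e→b13/s5 MISS; vc=[]
#5 0x173→b46/s6 L1-HIT; vc=[]
#6 0x177→b46/s6 L1-HIT; vc=[]
#7 0x177→b46/s6 L1-HIT; vc=[]
#8 0x172→b46/s6 L1-HIT; vc=[]
#9 0x197→b50/s2 MISS; vc=[]
#10 0x192→b50/s2 L1-HIT; vc=[]
#11 0x194→b50/s2 L1-HIT; vc=[]
#12 0x1ee→b61/s5 MISS; vc=[13]
#13 0x195→b50/s2 L1-HIT; vc=[13]
#14 0x5a→b11/s3 MISS; vc=[13,19]
#15 0x5d→b11/s3 L1-HIT; vc=[13,19]
#16 0x9e→b19/s3 VC-HIT; vc=[13,11]
#17 0x5a→b11/s3 VC-HIT; vc=[13,19]

SEQ = [MISS, MISS, L1-HIT, L1-HIT, MISS, L1-HIT, L1-HIT, L1-HIT, L1-HIT, MISS, L1-HIT, L1-HIT, MISS, L1-HIT, MISS, L1-HIT, VC-HIT, VC-HIT]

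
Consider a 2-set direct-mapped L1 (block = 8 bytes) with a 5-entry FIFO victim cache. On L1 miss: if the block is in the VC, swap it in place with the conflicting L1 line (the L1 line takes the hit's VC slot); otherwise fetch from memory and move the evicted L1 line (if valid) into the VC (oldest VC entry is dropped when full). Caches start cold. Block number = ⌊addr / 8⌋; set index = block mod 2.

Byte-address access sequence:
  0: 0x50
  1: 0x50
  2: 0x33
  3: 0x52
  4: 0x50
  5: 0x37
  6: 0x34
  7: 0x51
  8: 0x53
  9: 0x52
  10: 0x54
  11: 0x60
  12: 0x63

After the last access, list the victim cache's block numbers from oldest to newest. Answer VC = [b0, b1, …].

0: 0x50 (blk 10, set 0) → MISS  vc=[]
1: 0x50 (blk 10, set 0) → L1-HIT  vc=[]
2: 0x33 (blk 6, set 0) → MISS  vc=[10]
3: 0x52 (blk 10, set 0) → VC-HIT  vc=[6]
4: 0x50 (blk 10, set 0) → L1-HIT  vc=[6]
5: 0x37 (blk 6, set 0) → VC-HIT  vc=[10]
6: 0x34 (blk 6, set 0) → L1-HIT  vc=[10]
7: 0x51 (blk 10, set 0) → VC-HIT  vc=[6]
8: 0x53 (blk 10, set 0) → L1-HIT  vc=[6]
9: 0x52 (blk 10, set 0) → L1-HIT  vc=[6]
10: 0x54 (blk 10, set 0) → L1-HIT  vc=[6]
11: 0x60 (blk 12, set 0) → MISS  vc=[6, 10]
12: 0x63 (blk 12, set 0) → L1-HIT  vc=[6, 10]

VC = [6, 10]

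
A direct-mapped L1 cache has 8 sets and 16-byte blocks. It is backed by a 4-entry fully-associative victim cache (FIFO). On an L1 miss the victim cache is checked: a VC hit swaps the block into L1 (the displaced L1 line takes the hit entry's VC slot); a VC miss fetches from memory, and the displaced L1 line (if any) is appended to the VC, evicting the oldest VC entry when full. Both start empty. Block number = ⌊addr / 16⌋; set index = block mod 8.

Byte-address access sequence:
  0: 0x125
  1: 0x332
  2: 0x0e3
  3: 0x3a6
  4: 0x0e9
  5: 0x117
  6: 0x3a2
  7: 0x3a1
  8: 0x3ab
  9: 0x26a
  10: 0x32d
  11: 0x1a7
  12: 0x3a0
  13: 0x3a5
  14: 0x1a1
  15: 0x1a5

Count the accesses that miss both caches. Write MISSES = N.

MISSES = 8

#0 0x125→b18/s2 MISS; vc=[]
#1 0x332→b51/s3 MISS; vc=[]
#2 0xe3→b14/s6 MISS; vc=[]
#3 0x3a6→b58/s2 MISS; vc=[18]
#4 0xe9→b14/s6 L1-HIT; vc=[18]
#5 0x117→b17/s1 MISS; vc=[18]
#6 0x3a2→b58/s2 L1-HIT; vc=[18]
#7 0x3a1→b58/s2 L1-HIT; vc=[18]
#8 0x3ab→b58/s2 L1-HIT; vc=[18]
#9 0x26a→b38/s6 MISS; vc=[18,14]
#10 0x32d→b50/s2 MISS; vc=[18,14,58]
#11 0x1a7→b26/s2 MISS; vc=[18,14,58,50]
#12 0x3a0→b58/s2 VC-HIT; vc=[18,14,26,50]
#13 0x3a5→b58/s2 L1-HIT; vc=[18,14,26,50]
#14 0x1a1→b26/s2 VC-HIT; vc=[18,14,58,50]
#15 0x1a5→b26/s2 L1-HIT; vc=[18,14,58,50]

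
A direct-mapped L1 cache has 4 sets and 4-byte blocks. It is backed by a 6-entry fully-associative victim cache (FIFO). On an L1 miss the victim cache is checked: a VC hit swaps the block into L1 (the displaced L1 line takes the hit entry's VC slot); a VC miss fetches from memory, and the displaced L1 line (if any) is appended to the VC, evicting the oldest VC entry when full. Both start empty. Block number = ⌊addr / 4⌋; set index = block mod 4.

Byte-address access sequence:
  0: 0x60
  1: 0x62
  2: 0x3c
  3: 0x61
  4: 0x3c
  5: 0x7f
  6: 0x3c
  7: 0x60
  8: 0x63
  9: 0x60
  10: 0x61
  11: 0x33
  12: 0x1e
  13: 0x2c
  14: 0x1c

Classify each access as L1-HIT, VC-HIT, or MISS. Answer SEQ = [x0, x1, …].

#0 0x60→b24/s0 MISS; vc=[]
#1 0x62→b24/s0 L1-HIT; vc=[]
#2 0x3c→b15/s3 MISS; vc=[]
#3 0x61→b24/s0 L1-HIT; vc=[]
#4 0x3c→b15/s3 L1-HIT; vc=[]
#5 0x7f→b31/s3 MISS; vc=[15]
#6 0x3c→b15/s3 VC-HIT; vc=[31]
#7 0x60→b24/s0 L1-HIT; vc=[31]
#8 0x63→b24/s0 L1-HIT; vc=[31]
#9 0x60→b24/s0 L1-HIT; vc=[31]
#10 0x61→b24/s0 L1-HIT; vc=[31]
#11 0x33→b12/s0 MISS; vc=[31,24]
#12 0x1e→b7/s3 MISS; vc=[31,24,15]
#13 0x2c→b11/s3 MISS; vc=[31,24,15,7]
#14 0x1c→b7/s3 VC-HIT; vc=[31,24,15,11]

SEQ = [MISS, L1-HIT, MISS, L1-HIT, L1-HIT, MISS, VC-HIT, L1-HIT, L1-HIT, L1-HIT, L1-HIT, MISS, MISS, MISS, VC-HIT]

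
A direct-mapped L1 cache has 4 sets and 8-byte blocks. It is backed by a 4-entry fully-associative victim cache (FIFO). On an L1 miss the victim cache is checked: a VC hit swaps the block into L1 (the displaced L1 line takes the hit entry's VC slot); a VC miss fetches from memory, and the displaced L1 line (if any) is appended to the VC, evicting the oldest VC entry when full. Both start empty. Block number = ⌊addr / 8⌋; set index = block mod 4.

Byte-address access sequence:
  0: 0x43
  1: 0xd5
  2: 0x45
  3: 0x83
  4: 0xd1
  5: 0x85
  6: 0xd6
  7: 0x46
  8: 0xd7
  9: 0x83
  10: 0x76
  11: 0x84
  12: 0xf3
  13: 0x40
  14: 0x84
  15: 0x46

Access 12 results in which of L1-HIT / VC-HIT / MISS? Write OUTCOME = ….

0: 0x43 (blk 8, set 0) → MISS  vc=[]
1: 0xd5 (blk 26, set 2) → MISS  vc=[]
2: 0x45 (blk 8, set 0) → L1-HIT  vc=[]
3: 0x83 (blk 16, set 0) → MISS  vc=[8]
4: 0xd1 (blk 26, set 2) → L1-HIT  vc=[8]
5: 0x85 (blk 16, set 0) → L1-HIT  vc=[8]
6: 0xd6 (blk 26, set 2) → L1-HIT  vc=[8]
7: 0x46 (blk 8, set 0) → VC-HIT  vc=[16]
8: 0xd7 (blk 26, set 2) → L1-HIT  vc=[16]
9: 0x83 (blk 16, set 0) → VC-HIT  vc=[8]
10: 0x76 (blk 14, set 2) → MISS  vc=[8, 26]
11: 0x84 (blk 16, set 0) → L1-HIT  vc=[8, 26]
12: 0xf3 (blk 30, set 2) → MISS  vc=[8, 26, 14]
13: 0x40 (blk 8, set 0) → VC-HIT  vc=[16, 26, 14]
14: 0x84 (blk 16, set 0) → VC-HIT  vc=[8, 26, 14]
15: 0x46 (blk 8, set 0) → VC-HIT  vc=[16, 26, 14]

OUTCOME = MISS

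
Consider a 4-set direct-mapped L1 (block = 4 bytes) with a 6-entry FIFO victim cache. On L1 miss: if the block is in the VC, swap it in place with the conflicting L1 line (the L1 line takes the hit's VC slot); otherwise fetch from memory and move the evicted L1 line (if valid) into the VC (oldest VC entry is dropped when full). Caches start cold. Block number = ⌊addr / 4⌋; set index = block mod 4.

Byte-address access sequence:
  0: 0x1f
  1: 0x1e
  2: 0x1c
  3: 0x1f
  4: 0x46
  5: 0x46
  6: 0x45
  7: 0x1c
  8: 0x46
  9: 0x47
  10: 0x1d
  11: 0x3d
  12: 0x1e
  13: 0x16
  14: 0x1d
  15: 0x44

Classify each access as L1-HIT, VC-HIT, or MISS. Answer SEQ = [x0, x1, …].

SEQ = [MISS, L1-HIT, L1-HIT, L1-HIT, MISS, L1-HIT, L1-HIT, L1-HIT, L1-HIT, L1-HIT, L1-HIT, MISS, VC-HIT, MISS, L1-HIT, VC-HIT]

#0 0x1f→b7/s3 MISS; vc=[]
#1 0x1e→b7/s3 L1-HIT; vc=[]
#2 0x1c→b7/s3 L1-HIT; vc=[]
#3 0x1f→b7/s3 L1-HIT; vc=[]
#4 0x46→b17/s1 MISS; vc=[]
#5 0x46→b17/s1 L1-HIT; vc=[]
#6 0x45→b17/s1 L1-HIT; vc=[]
#7 0x1c→b7/s3 L1-HIT; vc=[]
#8 0x46→b17/s1 L1-HIT; vc=[]
#9 0x47→b17/s1 L1-HIT; vc=[]
#10 0x1d→b7/s3 L1-HIT; vc=[]
#11 0x3d→b15/s3 MISS; vc=[7]
#12 0x1e→b7/s3 VC-HIT; vc=[15]
#13 0x16→b5/s1 MISS; vc=[15,17]
#14 0x1d→b7/s3 L1-HIT; vc=[15,17]
#15 0x44→b17/s1 VC-HIT; vc=[15,5]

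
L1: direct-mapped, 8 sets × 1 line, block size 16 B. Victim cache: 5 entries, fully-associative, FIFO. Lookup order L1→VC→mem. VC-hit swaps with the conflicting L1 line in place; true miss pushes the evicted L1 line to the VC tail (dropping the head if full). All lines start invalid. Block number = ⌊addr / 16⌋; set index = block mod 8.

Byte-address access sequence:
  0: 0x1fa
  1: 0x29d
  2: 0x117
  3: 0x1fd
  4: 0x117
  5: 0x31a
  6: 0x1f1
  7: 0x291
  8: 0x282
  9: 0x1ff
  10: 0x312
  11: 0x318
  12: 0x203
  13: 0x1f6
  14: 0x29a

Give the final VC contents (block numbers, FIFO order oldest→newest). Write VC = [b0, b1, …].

VC = [49, 17, 40]

0: 0x1fa (blk 31, set 7) → MISS  vc=[]
1: 0x29d (blk 41, set 1) → MISS  vc=[]
2: 0x117 (blk 17, set 1) → MISS  vc=[41]
3: 0x1fd (blk 31, set 7) → L1-HIT  vc=[41]
4: 0x117 (blk 17, set 1) → L1-HIT  vc=[41]
5: 0x31a (blk 49, set 1) → MISS  vc=[41, 17]
6: 0x1f1 (blk 31, set 7) → L1-HIT  vc=[41, 17]
7: 0x291 (blk 41, set 1) → VC-HIT  vc=[49, 17]
8: 0x282 (blk 40, set 0) → MISS  vc=[49, 17]
9: 0x1ff (blk 31, set 7) → L1-HIT  vc=[49, 17]
10: 0x312 (blk 49, set 1) → VC-HIT  vc=[41, 17]
11: 0x318 (blk 49, set 1) → L1-HIT  vc=[41, 17]
12: 0x203 (blk 32, set 0) → MISS  vc=[41, 17, 40]
13: 0x1f6 (blk 31, set 7) → L1-HIT  vc=[41, 17, 40]
14: 0x29a (blk 41, set 1) → VC-HIT  vc=[49, 17, 40]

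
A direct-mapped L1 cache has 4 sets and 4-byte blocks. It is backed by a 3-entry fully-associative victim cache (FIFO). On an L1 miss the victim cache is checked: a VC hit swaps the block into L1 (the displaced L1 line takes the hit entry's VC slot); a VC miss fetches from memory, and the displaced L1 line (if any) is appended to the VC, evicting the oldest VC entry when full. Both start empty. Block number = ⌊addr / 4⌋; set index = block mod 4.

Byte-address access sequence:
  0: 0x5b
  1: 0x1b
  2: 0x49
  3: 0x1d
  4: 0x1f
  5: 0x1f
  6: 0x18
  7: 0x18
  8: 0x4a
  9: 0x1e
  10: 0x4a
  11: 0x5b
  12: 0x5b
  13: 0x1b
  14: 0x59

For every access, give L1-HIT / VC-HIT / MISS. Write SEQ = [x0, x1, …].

  [0] addr=0x5b blk=22 s=2: MISS | VC []
  [1] addr=0x1b blk=6 s=2: MISS | VC [22]
  [2] addr=0x49 blk=18 s=2: MISS | VC [22, 6]
  [3] addr=0x1d blk=7 s=3: MISS | VC [22, 6]
  [4] addr=0x1f blk=7 s=3: L1-HIT | VC [22, 6]
  [5] addr=0x1f blk=7 s=3: L1-HIT | VC [22, 6]
  [6] addr=0x18 blk=6 s=2: VC-HIT | VC [22, 18]
  [7] addr=0x18 blk=6 s=2: L1-HIT | VC [22, 18]
  [8] addr=0x4a blk=18 s=2: VC-HIT | VC [22, 6]
  [9] addr=0x1e blk=7 s=3: L1-HIT | VC [22, 6]
  [10] addr=0x4a blk=18 s=2: L1-HIT | VC [22, 6]
  [11] addr=0x5b blk=22 s=2: VC-HIT | VC [18, 6]
  [12] addr=0x5b blk=22 s=2: L1-HIT | VC [18, 6]
  [13] addr=0x1b blk=6 s=2: VC-HIT | VC [18, 22]
  [14] addr=0x59 blk=22 s=2: VC-HIT | VC [18, 6]

SEQ = [MISS, MISS, MISS, MISS, L1-HIT, L1-HIT, VC-HIT, L1-HIT, VC-HIT, L1-HIT, L1-HIT, VC-HIT, L1-HIT, VC-HIT, VC-HIT]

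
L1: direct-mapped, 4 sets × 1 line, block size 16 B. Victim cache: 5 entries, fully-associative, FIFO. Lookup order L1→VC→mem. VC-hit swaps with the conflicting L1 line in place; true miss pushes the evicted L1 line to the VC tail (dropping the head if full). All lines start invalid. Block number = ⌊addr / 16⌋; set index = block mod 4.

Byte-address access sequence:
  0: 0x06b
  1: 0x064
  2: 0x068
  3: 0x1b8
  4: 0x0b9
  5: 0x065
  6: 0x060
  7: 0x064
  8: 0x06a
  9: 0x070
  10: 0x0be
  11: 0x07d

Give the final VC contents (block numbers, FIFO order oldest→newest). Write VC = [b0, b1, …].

  [0] addr=0x6b blk=6 s=2: MISS | VC []
  [1] addr=0x64 blk=6 s=2: L1-HIT | VC []
  [2] addr=0x68 blk=6 s=2: L1-HIT | VC []
  [3] addr=0x1b8 blk=27 s=3: MISS | VC []
  [4] addr=0xb9 blk=11 s=3: MISS | VC [27]
  [5] addr=0x65 blk=6 s=2: L1-HIT | VC [27]
  [6] addr=0x60 blk=6 s=2: L1-HIT | VC [27]
  [7] addr=0x64 blk=6 s=2: L1-HIT | VC [27]
  [8] addr=0x6a blk=6 s=2: L1-HIT | VC [27]
  [9] addr=0x70 blk=7 s=3: MISS | VC [27, 11]
  [10] addr=0xbe blk=11 s=3: VC-HIT | VC [27, 7]
  [11] addr=0x7d blk=7 s=3: VC-HIT | VC [27, 11]

VC = [27, 11]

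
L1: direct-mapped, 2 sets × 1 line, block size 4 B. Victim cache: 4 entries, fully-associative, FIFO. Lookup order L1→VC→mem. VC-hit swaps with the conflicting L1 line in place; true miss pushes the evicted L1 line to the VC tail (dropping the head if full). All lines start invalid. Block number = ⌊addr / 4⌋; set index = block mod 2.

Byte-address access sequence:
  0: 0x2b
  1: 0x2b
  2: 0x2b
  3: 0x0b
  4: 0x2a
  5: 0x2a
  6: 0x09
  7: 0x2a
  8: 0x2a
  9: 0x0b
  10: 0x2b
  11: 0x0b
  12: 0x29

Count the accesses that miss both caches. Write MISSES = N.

MISSES = 2

  [0] addr=0x2b blk=10 s=0: MISS | VC []
  [1] addr=0x2b blk=10 s=0: L1-HIT | VC []
  [2] addr=0x2b blk=10 s=0: L1-HIT | VC []
  [3] addr=0xb blk=2 s=0: MISS | VC [10]
  [4] addr=0x2a blk=10 s=0: VC-HIT | VC [2]
  [5] addr=0x2a blk=10 s=0: L1-HIT | VC [2]
  [6] addr=0x9 blk=2 s=0: VC-HIT | VC [10]
  [7] addr=0x2a blk=10 s=0: VC-HIT | VC [2]
  [8] addr=0x2a blk=10 s=0: L1-HIT | VC [2]
  [9] addr=0xb blk=2 s=0: VC-HIT | VC [10]
  [10] addr=0x2b blk=10 s=0: VC-HIT | VC [2]
  [11] addr=0xb blk=2 s=0: VC-HIT | VC [10]
  [12] addr=0x29 blk=10 s=0: VC-HIT | VC [2]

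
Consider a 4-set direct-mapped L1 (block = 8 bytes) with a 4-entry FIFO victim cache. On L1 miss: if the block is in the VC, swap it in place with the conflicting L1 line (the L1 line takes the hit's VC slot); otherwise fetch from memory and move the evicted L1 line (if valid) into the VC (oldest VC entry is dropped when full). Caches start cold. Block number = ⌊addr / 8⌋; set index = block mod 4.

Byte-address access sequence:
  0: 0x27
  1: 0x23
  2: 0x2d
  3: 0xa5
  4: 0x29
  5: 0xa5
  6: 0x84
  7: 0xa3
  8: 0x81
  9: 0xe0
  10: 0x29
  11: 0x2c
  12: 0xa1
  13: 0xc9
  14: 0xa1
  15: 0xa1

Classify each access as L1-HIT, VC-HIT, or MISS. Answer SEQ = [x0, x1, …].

  [0] addr=0x27 blk=4 s=0: MISS | VC []
  [1] addr=0x23 blk=4 s=0: L1-HIT | VC []
  [2] addr=0x2d blk=5 s=1: MISS | VC []
  [3] addr=0xa5 blk=20 s=0: MISS | VC [4]
  [4] addr=0x29 blk=5 s=1: L1-HIT | VC [4]
  [5] addr=0xa5 blk=20 s=0: L1-HIT | VC [4]
  [6] addr=0x84 blk=16 s=0: MISS | VC [4, 20]
  [7] addr=0xa3 blk=20 s=0: VC-HIT | VC [4, 16]
  [8] addr=0x81 blk=16 s=0: VC-HIT | VC [4, 20]
  [9] addr=0xe0 blk=28 s=0: MISS | VC [4, 20, 16]
  [10] addr=0x29 blk=5 s=1: L1-HIT | VC [4, 20, 16]
  [11] addr=0x2c blk=5 s=1: L1-HIT | VC [4, 20, 16]
  [12] addr=0xa1 blk=20 s=0: VC-HIT | VC [4, 28, 16]
  [13] addr=0xc9 blk=25 s=1: MISS | VC [4, 28, 16, 5]
  [14] addr=0xa1 blk=20 s=0: L1-HIT | VC [4, 28, 16, 5]
  [15] addr=0xa1 blk=20 s=0: L1-HIT | VC [4, 28, 16, 5]

SEQ = [MISS, L1-HIT, MISS, MISS, L1-HIT, L1-HIT, MISS, VC-HIT, VC-HIT, MISS, L1-HIT, L1-HIT, VC-HIT, MISS, L1-HIT, L1-HIT]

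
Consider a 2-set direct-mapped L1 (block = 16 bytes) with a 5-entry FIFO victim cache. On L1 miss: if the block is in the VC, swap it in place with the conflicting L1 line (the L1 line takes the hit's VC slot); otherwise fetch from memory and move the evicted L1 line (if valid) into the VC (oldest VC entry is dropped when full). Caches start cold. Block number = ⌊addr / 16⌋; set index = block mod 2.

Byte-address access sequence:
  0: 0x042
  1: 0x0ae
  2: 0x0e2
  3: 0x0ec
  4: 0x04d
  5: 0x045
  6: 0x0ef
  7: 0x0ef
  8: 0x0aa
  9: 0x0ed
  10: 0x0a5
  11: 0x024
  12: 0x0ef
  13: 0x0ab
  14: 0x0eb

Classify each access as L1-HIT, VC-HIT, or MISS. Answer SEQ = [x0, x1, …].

SEQ = [MISS, MISS, MISS, L1-HIT, VC-HIT, L1-HIT, VC-HIT, L1-HIT, VC-HIT, VC-HIT, VC-HIT, MISS, VC-HIT, VC-HIT, VC-HIT]

  [0] addr=0x42 blk=4 s=0: MISS | VC []
  [1] addr=0xae blk=10 s=0: MISS | VC [4]
  [2] addr=0xe2 blk=14 s=0: MISS | VC [4, 10]
  [3] addr=0xec blk=14 s=0: L1-HIT | VC [4, 10]
  [4] addr=0x4d blk=4 s=0: VC-HIT | VC [14, 10]
  [5] addr=0x45 blk=4 s=0: L1-HIT | VC [14, 10]
  [6] addr=0xef blk=14 s=0: VC-HIT | VC [4, 10]
  [7] addr=0xef blk=14 s=0: L1-HIT | VC [4, 10]
  [8] addr=0xaa blk=10 s=0: VC-HIT | VC [4, 14]
  [9] addr=0xed blk=14 s=0: VC-HIT | VC [4, 10]
  [10] addr=0xa5 blk=10 s=0: VC-HIT | VC [4, 14]
  [11] addr=0x24 blk=2 s=0: MISS | VC [4, 14, 10]
  [12] addr=0xef blk=14 s=0: VC-HIT | VC [4, 2, 10]
  [13] addr=0xab blk=10 s=0: VC-HIT | VC [4, 2, 14]
  [14] addr=0xeb blk=14 s=0: VC-HIT | VC [4, 2, 10]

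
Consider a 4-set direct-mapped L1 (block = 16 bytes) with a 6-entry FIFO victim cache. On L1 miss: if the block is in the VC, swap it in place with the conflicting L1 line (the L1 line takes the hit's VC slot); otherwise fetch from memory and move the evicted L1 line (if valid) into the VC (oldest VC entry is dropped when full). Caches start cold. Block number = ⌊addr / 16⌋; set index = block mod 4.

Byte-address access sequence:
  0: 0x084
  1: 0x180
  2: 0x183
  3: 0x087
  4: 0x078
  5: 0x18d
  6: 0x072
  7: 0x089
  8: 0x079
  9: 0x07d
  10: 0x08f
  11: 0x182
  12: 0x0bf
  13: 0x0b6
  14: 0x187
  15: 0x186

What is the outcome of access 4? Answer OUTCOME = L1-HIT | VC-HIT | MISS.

  [0] addr=0x84 blk=8 s=0: MISS | VC []
  [1] addr=0x180 blk=24 s=0: MISS | VC [8]
  [2] addr=0x183 blk=24 s=0: L1-HIT | VC [8]
  [3] addr=0x87 blk=8 s=0: VC-HIT | VC [24]
  [4] addr=0x78 blk=7 s=3: MISS | VC [24]
  [5] addr=0x18d blk=24 s=0: VC-HIT | VC [8]
  [6] addr=0x72 blk=7 s=3: L1-HIT | VC [8]
  [7] addr=0x89 blk=8 s=0: VC-HIT | VC [24]
  [8] addr=0x79 blk=7 s=3: L1-HIT | VC [24]
  [9] addr=0x7d blk=7 s=3: L1-HIT | VC [24]
  [10] addr=0x8f blk=8 s=0: L1-HIT | VC [24]
  [11] addr=0x182 blk=24 s=0: VC-HIT | VC [8]
  [12] addr=0xbf blk=11 s=3: MISS | VC [8, 7]
  [13] addr=0xb6 blk=11 s=3: L1-HIT | VC [8, 7]
  [14] addr=0x187 blk=24 s=0: L1-HIT | VC [8, 7]
  [15] addr=0x186 blk=24 s=0: L1-HIT | VC [8, 7]

OUTCOME = MISS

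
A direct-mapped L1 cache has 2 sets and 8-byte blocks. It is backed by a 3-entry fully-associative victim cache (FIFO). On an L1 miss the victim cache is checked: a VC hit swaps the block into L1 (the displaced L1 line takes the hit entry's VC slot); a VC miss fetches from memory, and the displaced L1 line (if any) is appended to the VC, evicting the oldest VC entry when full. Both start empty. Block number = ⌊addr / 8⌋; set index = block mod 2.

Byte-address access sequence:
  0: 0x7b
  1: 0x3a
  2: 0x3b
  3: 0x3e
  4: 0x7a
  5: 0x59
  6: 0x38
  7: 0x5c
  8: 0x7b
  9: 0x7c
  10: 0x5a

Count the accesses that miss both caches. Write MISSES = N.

MISSES = 3

  [0] addr=0x7b blk=15 s=1: MISS | VC []
  [1] addr=0x3a blk=7 s=1: MISS | VC [15]
  [2] addr=0x3b blk=7 s=1: L1-HIT | VC [15]
  [3] addr=0x3e blk=7 s=1: L1-HIT | VC [15]
  [4] addr=0x7a blk=15 s=1: VC-HIT | VC [7]
  [5] addr=0x59 blk=11 s=1: MISS | VC [7, 15]
  [6] addr=0x38 blk=7 s=1: VC-HIT | VC [11, 15]
  [7] addr=0x5c blk=11 s=1: VC-HIT | VC [7, 15]
  [8] addr=0x7b blk=15 s=1: VC-HIT | VC [7, 11]
  [9] addr=0x7c blk=15 s=1: L1-HIT | VC [7, 11]
  [10] addr=0x5a blk=11 s=1: VC-HIT | VC [7, 15]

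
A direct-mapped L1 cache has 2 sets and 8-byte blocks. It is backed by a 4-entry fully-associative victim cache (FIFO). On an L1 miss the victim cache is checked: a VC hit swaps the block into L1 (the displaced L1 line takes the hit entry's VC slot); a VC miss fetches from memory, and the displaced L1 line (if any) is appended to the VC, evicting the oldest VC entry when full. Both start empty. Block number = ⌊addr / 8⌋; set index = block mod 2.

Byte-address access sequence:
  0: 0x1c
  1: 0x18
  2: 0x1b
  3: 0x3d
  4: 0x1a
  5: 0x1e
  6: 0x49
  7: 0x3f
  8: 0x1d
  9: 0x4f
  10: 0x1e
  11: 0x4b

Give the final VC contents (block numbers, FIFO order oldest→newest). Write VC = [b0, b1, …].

  [0] addr=0x1c blk=3 s=1: MISS | VC []
  [1] addr=0x18 blk=3 s=1: L1-HIT | VC []
  [2] addr=0x1b blk=3 s=1: L1-HIT | VC []
  [3] addr=0x3d blk=7 s=1: MISS | VC [3]
  [4] addr=0x1a blk=3 s=1: VC-HIT | VC [7]
  [5] addr=0x1e blk=3 s=1: L1-HIT | VC [7]
  [6] addr=0x49 blk=9 s=1: MISS | VC [7, 3]
  [7] addr=0x3f blk=7 s=1: VC-HIT | VC [9, 3]
  [8] addr=0x1d blk=3 s=1: VC-HIT | VC [9, 7]
  [9] addr=0x4f blk=9 s=1: VC-HIT | VC [3, 7]
  [10] addr=0x1e blk=3 s=1: VC-HIT | VC [9, 7]
  [11] addr=0x4b blk=9 s=1: VC-HIT | VC [3, 7]

VC = [3, 7]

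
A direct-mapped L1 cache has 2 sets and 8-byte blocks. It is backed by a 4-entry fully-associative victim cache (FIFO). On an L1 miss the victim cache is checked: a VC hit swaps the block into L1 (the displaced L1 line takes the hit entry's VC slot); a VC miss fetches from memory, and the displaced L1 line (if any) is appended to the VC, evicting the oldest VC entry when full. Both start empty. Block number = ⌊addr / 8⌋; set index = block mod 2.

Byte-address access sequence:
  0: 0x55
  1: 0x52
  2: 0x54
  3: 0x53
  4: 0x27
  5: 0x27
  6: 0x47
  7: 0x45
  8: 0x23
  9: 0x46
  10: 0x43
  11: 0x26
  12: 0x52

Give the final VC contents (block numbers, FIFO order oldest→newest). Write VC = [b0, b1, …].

#0 0x55→b10/s0 MISS; vc=[]
#1 0x52→b10/s0 L1-HIT; vc=[]
#2 0x54→b10/s0 L1-HIT; vc=[]
#3 0x53→b10/s0 L1-HIT; vc=[]
#4 0x27→b4/s0 MISS; vc=[10]
#5 0x27→b4/s0 L1-HIT; vc=[10]
#6 0x47→b8/s0 MISS; vc=[10,4]
#7 0x45→b8/s0 L1-HIT; vc=[10,4]
#8 0x23→b4/s0 VC-HIT; vc=[10,8]
#9 0x46→b8/s0 VC-HIT; vc=[10,4]
#10 0x43→b8/s0 L1-HIT; vc=[10,4]
#11 0x26→b4/s0 VC-HIT; vc=[10,8]
#12 0x52→b10/s0 VC-HIT; vc=[4,8]

VC = [4, 8]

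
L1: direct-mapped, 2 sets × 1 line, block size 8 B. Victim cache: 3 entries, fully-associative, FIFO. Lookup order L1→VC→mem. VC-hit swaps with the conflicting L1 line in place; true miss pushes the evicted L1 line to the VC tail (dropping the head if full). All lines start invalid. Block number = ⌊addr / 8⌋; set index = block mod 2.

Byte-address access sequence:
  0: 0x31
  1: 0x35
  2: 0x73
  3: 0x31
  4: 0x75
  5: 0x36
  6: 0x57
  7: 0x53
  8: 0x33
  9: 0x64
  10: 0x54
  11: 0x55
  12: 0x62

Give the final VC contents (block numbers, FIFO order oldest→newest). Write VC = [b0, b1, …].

#0 0x31→b6/s0 MISS; vc=[]
#1 0x35→b6/s0 L1-HIT; vc=[]
#2 0x73→b14/s0 MISS; vc=[6]
#3 0x31→b6/s0 VC-HIT; vc=[14]
#4 0x75→b14/s0 VC-HIT; vc=[6]
#5 0x36→b6/s0 VC-HIT; vc=[14]
#6 0x57→b10/s0 MISS; vc=[14,6]
#7 0x53→b10/s0 L1-HIT; vc=[14,6]
#8 0x33→b6/s0 VC-HIT; vc=[14,10]
#9 0x64→b12/s0 MISS; vc=[14,10,6]
#10 0x54→b10/s0 VC-HIT; vc=[14,12,6]
#11 0x55→b10/s0 L1-HIT; vc=[14,12,6]
#12 0x62→b12/s0 VC-HIT; vc=[14,10,6]

VC = [14, 10, 6]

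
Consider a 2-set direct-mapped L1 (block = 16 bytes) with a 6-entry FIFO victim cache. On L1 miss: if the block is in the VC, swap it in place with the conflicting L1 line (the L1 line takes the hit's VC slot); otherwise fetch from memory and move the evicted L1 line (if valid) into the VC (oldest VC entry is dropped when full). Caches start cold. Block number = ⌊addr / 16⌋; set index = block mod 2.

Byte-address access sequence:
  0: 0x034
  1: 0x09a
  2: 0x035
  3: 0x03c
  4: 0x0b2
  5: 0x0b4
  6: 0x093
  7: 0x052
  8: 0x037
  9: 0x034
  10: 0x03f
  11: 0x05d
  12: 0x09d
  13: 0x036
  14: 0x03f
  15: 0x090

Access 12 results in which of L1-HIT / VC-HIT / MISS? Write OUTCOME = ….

OUTCOME = VC-HIT

  [0] addr=0x34 blk=3 s=1: MISS | VC []
  [1] addr=0x9a blk=9 s=1: MISS | VC [3]
  [2] addr=0x35 blk=3 s=1: VC-HIT | VC [9]
  [3] addr=0x3c blk=3 s=1: L1-HIT | VC [9]
  [4] addr=0xb2 blk=11 s=1: MISS | VC [9, 3]
  [5] addr=0xb4 blk=11 s=1: L1-HIT | VC [9, 3]
  [6] addr=0x93 blk=9 s=1: VC-HIT | VC [11, 3]
  [7] addr=0x52 blk=5 s=1: MISS | VC [11, 3, 9]
  [8] addr=0x37 blk=3 s=1: VC-HIT | VC [11, 5, 9]
  [9] addr=0x34 blk=3 s=1: L1-HIT | VC [11, 5, 9]
  [10] addr=0x3f blk=3 s=1: L1-HIT | VC [11, 5, 9]
  [11] addr=0x5d blk=5 s=1: VC-HIT | VC [11, 3, 9]
  [12] addr=0x9d blk=9 s=1: VC-HIT | VC [11, 3, 5]
  [13] addr=0x36 blk=3 s=1: VC-HIT | VC [11, 9, 5]
  [14] addr=0x3f blk=3 s=1: L1-HIT | VC [11, 9, 5]
  [15] addr=0x90 blk=9 s=1: VC-HIT | VC [11, 3, 5]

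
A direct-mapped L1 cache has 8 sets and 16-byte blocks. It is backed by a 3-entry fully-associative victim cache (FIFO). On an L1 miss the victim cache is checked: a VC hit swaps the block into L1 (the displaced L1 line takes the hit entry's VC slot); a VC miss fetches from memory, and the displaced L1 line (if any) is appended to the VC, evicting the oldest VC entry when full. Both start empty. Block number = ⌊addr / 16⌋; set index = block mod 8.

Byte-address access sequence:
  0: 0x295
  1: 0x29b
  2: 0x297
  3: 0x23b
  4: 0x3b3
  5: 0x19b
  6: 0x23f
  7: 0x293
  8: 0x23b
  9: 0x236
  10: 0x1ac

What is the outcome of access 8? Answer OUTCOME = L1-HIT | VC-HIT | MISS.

#0 0x295→b41/s1 MISS; vc=[]
#1 0x29b→b41/s1 L1-HIT; vc=[]
#2 0x297→b41/s1 L1-HIT; vc=[]
#3 0x23b→b35/s3 MISS; vc=[]
#4 0x3b3→b59/s3 MISS; vc=[35]
#5 0x19b→b25/s1 MISS; vc=[35,41]
#6 0x23f→b35/s3 VC-HIT; vc=[59,41]
#7 0x293→b41/s1 VC-HIT; vc=[59,25]
#8 0x23b→b35/s3 L1-HIT; vc=[59,25]
#9 0x236→b35/s3 L1-HIT; vc=[59,25]
#10 0x1ac→b26/s2 MISS; vc=[59,25]

OUTCOME = L1-HIT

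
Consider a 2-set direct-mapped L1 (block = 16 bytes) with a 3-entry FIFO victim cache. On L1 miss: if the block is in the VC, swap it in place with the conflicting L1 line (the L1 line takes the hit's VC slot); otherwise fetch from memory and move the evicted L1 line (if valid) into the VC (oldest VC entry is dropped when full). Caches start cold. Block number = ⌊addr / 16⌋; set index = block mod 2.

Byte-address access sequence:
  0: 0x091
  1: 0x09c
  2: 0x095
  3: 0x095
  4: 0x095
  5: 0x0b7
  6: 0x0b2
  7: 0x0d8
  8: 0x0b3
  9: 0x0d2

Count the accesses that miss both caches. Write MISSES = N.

  [0] addr=0x91 blk=9 s=1: MISS | VC []
  [1] addr=0x9c blk=9 s=1: L1-HIT | VC []
  [2] addr=0x95 blk=9 s=1: L1-HIT | VC []
  [3] addr=0x95 blk=9 s=1: L1-HIT | VC []
  [4] addr=0x95 blk=9 s=1: L1-HIT | VC []
  [5] addr=0xb7 blk=11 s=1: MISS | VC [9]
  [6] addr=0xb2 blk=11 s=1: L1-HIT | VC [9]
  [7] addr=0xd8 blk=13 s=1: MISS | VC [9, 11]
  [8] addr=0xb3 blk=11 s=1: VC-HIT | VC [9, 13]
  [9] addr=0xd2 blk=13 s=1: VC-HIT | VC [9, 11]

MISSES = 3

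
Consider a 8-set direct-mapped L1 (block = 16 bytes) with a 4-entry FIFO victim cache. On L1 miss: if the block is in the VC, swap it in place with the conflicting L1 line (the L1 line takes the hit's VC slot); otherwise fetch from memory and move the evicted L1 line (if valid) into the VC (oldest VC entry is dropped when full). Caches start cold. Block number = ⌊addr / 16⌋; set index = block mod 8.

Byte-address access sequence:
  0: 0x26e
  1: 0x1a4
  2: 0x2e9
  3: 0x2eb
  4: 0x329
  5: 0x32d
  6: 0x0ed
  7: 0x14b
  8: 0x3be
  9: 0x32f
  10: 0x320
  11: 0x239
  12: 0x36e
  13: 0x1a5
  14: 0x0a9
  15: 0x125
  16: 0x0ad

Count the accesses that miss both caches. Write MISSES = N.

#0 0x26e→b38/s6 MISS; vc=[]
#1 0x1a4→b26/s2 MISS; vc=[]
#2 0x2e9→b46/s6 MISS; vc=[38]
#3 0x2eb→b46/s6 L1-HIT; vc=[38]
#4 0x329→b50/s2 MISS; vc=[38,26]
#5 0x32d→b50/s2 L1-HIT; vc=[38,26]
#6 0xed→b14/s6 MISS; vc=[38,26,46]
#7 0x14b→b20/s4 MISS; vc=[38,26,46]
#8 0x3be→b59/s3 MISS; vc=[38,26,46]
#9 0x32f→b50/s2 L1-HIT; vc=[38,26,46]
#10 0x320→b50/s2 L1-HIT; vc=[38,26,46]
#11 0x239→b35/s3 MISS; vc=[38,26,46,59]
#12 0x36e→b54/s6 MISS; vc=[26,46,59,14]
#13 0x1a5→b26/s2 VC-HIT; vc=[50,46,59,14]
#14 0xa9→b10/s2 MISS; vc=[46,59,14,26]
#15 0x125→b18/s2 MISS; vc=[59,14,26,10]
#16 0xad→b10/s2 VC-HIT; vc=[59,14,26,18]

MISSES = 11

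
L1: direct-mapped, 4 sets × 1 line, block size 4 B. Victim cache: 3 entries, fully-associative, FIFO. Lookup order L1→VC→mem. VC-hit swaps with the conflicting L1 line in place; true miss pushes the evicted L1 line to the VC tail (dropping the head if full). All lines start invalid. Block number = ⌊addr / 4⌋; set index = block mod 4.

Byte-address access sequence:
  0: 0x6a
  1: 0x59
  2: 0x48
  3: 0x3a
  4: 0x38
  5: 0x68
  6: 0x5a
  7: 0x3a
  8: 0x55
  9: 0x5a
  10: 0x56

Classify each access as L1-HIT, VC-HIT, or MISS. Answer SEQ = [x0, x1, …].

0: 0x6a (blk 26, set 2) → MISS  vc=[]
1: 0x59 (blk 22, set 2) → MISS  vc=[26]
2: 0x48 (blk 18, set 2) → MISS  vc=[26, 22]
3: 0x3a (blk 14, set 2) → MISS  vc=[26, 22, 18]
4: 0x38 (blk 14, set 2) → L1-HIT  vc=[26, 22, 18]
5: 0x68 (blk 26, set 2) → VC-HIT  vc=[14, 22, 18]
6: 0x5a (blk 22, set 2) → VC-HIT  vc=[14, 26, 18]
7: 0x3a (blk 14, set 2) → VC-HIT  vc=[22, 26, 18]
8: 0x55 (blk 21, set 1) → MISS  vc=[22, 26, 18]
9: 0x5a (blk 22, set 2) → VC-HIT  vc=[14, 26, 18]
10: 0x56 (blk 21, set 1) → L1-HIT  vc=[14, 26, 18]

SEQ = [MISS, MISS, MISS, MISS, L1-HIT, VC-HIT, VC-HIT, VC-HIT, MISS, VC-HIT, L1-HIT]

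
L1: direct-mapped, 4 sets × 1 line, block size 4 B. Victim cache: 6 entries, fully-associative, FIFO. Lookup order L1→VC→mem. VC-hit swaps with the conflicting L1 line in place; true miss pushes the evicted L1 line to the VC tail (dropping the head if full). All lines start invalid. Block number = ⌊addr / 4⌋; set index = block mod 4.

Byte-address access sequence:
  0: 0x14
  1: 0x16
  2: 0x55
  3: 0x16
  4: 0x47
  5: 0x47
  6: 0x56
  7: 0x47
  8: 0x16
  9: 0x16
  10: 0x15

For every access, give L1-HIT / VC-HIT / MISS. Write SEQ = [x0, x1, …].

SEQ = [MISS, L1-HIT, MISS, VC-HIT, MISS, L1-HIT, VC-HIT, VC-HIT, VC-HIT, L1-HIT, L1-HIT]

0: 0x14 (blk 5, set 1) → MISS  vc=[]
1: 0x16 (blk 5, set 1) → L1-HIT  vc=[]
2: 0x55 (blk 21, set 1) → MISS  vc=[5]
3: 0x16 (blk 5, set 1) → VC-HIT  vc=[21]
4: 0x47 (blk 17, set 1) → MISS  vc=[21, 5]
5: 0x47 (blk 17, set 1) → L1-HIT  vc=[21, 5]
6: 0x56 (blk 21, set 1) → VC-HIT  vc=[17, 5]
7: 0x47 (blk 17, set 1) → VC-HIT  vc=[21, 5]
8: 0x16 (blk 5, set 1) → VC-HIT  vc=[21, 17]
9: 0x16 (blk 5, set 1) → L1-HIT  vc=[21, 17]
10: 0x15 (blk 5, set 1) → L1-HIT  vc=[21, 17]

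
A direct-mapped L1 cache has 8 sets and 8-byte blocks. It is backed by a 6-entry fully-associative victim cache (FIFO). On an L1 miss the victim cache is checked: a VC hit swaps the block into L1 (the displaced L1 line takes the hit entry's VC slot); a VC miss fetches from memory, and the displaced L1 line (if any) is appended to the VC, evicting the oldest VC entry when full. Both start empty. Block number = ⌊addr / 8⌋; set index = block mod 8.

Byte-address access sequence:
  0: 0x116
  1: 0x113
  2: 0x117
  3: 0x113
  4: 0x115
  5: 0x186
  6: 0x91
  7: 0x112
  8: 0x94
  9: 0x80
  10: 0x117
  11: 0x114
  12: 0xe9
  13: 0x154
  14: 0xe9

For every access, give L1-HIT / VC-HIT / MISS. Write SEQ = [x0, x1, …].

SEQ = [MISS, L1-HIT, L1-HIT, L1-HIT, L1-HIT, MISS, MISS, VC-HIT, VC-HIT, MISS, VC-HIT, L1-HIT, MISS, MISS, L1-HIT]

0: 0x116 (blk 34, set 2) → MISS  vc=[]
1: 0x113 (blk 34, set 2) → L1-HIT  vc=[]
2: 0x117 (blk 34, set 2) → L1-HIT  vc=[]
3: 0x113 (blk 34, set 2) → L1-HIT  vc=[]
4: 0x115 (blk 34, set 2) → L1-HIT  vc=[]
5: 0x186 (blk 48, set 0) → MISS  vc=[]
6: 0x91 (blk 18, set 2) → MISS  vc=[34]
7: 0x112 (blk 34, set 2) → VC-HIT  vc=[18]
8: 0x94 (blk 18, set 2) → VC-HIT  vc=[34]
9: 0x80 (blk 16, set 0) → MISS  vc=[34, 48]
10: 0x117 (blk 34, set 2) → VC-HIT  vc=[18, 48]
11: 0x114 (blk 34, set 2) → L1-HIT  vc=[18, 48]
12: 0xe9 (blk 29, set 5) → MISS  vc=[18, 48]
13: 0x154 (blk 42, set 2) → MISS  vc=[18, 48, 34]
14: 0xe9 (blk 29, set 5) → L1-HIT  vc=[18, 48, 34]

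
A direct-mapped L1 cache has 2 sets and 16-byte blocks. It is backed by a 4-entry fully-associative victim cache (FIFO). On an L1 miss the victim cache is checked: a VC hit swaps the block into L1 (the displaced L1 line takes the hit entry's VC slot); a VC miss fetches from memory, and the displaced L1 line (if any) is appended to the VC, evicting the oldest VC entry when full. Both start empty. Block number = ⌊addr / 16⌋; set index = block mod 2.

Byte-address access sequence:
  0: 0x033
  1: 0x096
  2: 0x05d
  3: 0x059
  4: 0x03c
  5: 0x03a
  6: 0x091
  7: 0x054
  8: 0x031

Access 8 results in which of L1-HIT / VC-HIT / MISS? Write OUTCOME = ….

OUTCOME = VC-HIT

#0 0x33→b3/s1 MISS; vc=[]
#1 0x96→b9/s1 MISS; vc=[3]
#2 0x5d→b5/s1 MISS; vc=[3,9]
#3 0x59→b5/s1 L1-HIT; vc=[3,9]
#4 0x3c→b3/s1 VC-HIT; vc=[5,9]
#5 0x3a→b3/s1 L1-HIT; vc=[5,9]
#6 0x91→b9/s1 VC-HIT; vc=[5,3]
#7 0x54→b5/s1 VC-HIT; vc=[9,3]
#8 0x31→b3/s1 VC-HIT; vc=[9,5]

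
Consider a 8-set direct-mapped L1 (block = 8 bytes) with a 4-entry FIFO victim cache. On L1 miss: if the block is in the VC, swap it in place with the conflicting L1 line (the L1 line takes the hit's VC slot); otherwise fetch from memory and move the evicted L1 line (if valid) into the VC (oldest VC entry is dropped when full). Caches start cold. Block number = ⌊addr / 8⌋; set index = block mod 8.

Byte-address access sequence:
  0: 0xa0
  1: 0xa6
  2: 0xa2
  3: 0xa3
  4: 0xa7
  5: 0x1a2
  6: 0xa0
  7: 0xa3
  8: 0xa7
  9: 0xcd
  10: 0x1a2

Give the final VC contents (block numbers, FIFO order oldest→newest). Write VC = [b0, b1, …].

VC = [20]

  [0] addr=0xa0 blk=20 s=4: MISS | VC []
  [1] addr=0xa6 blk=20 s=4: L1-HIT | VC []
  [2] addr=0xa2 blk=20 s=4: L1-HIT | VC []
  [3] addr=0xa3 blk=20 s=4: L1-HIT | VC []
  [4] addr=0xa7 blk=20 s=4: L1-HIT | VC []
  [5] addr=0x1a2 blk=52 s=4: MISS | VC [20]
  [6] addr=0xa0 blk=20 s=4: VC-HIT | VC [52]
  [7] addr=0xa3 blk=20 s=4: L1-HIT | VC [52]
  [8] addr=0xa7 blk=20 s=4: L1-HIT | VC [52]
  [9] addr=0xcd blk=25 s=1: MISS | VC [52]
  [10] addr=0x1a2 blk=52 s=4: VC-HIT | VC [20]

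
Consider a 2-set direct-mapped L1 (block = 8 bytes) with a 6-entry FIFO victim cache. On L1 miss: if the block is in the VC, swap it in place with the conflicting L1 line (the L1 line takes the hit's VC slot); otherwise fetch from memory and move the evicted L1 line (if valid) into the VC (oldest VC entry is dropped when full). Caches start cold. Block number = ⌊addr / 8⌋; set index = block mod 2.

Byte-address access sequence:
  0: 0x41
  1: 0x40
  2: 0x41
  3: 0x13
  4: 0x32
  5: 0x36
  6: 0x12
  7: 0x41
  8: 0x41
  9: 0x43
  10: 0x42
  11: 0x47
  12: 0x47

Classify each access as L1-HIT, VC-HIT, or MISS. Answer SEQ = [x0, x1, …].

SEQ = [MISS, L1-HIT, L1-HIT, MISS, MISS, L1-HIT, VC-HIT, VC-HIT, L1-HIT, L1-HIT, L1-HIT, L1-HIT, L1-HIT]

  [0] addr=0x41 blk=8 s=0: MISS | VC []
  [1] addr=0x40 blk=8 s=0: L1-HIT | VC []
  [2] addr=0x41 blk=8 s=0: L1-HIT | VC []
  [3] addr=0x13 blk=2 s=0: MISS | VC [8]
  [4] addr=0x32 blk=6 s=0: MISS | VC [8, 2]
  [5] addr=0x36 blk=6 s=0: L1-HIT | VC [8, 2]
  [6] addr=0x12 blk=2 s=0: VC-HIT | VC [8, 6]
  [7] addr=0x41 blk=8 s=0: VC-HIT | VC [2, 6]
  [8] addr=0x41 blk=8 s=0: L1-HIT | VC [2, 6]
  [9] addr=0x43 blk=8 s=0: L1-HIT | VC [2, 6]
  [10] addr=0x42 blk=8 s=0: L1-HIT | VC [2, 6]
  [11] addr=0x47 blk=8 s=0: L1-HIT | VC [2, 6]
  [12] addr=0x47 blk=8 s=0: L1-HIT | VC [2, 6]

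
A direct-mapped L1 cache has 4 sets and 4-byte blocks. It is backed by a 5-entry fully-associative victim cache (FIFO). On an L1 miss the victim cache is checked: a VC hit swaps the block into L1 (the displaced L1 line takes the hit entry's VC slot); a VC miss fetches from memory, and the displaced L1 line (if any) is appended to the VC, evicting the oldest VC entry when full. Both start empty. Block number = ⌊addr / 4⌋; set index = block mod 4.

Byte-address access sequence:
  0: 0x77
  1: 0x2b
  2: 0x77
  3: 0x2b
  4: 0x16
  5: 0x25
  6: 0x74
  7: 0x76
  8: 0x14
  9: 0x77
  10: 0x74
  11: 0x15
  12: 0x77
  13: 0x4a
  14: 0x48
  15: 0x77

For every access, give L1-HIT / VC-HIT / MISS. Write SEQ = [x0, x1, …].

0: 0x77 (blk 29, set 1) → MISS  vc=[]
1: 0x2b (blk 10, set 2) → MISS  vc=[]
2: 0x77 (blk 29, set 1) → L1-HIT  vc=[]
3: 0x2b (blk 10, set 2) → L1-HIT  vc=[]
4: 0x16 (blk 5, set 1) → MISS  vc=[29]
5: 0x25 (blk 9, set 1) → MISS  vc=[29, 5]
6: 0x74 (blk 29, set 1) → VC-HIT  vc=[9, 5]
7: 0x76 (blk 29, set 1) → L1-HIT  vc=[9, 5]
8: 0x14 (blk 5, set 1) → VC-HIT  vc=[9, 29]
9: 0x77 (blk 29, set 1) → VC-HIT  vc=[9, 5]
10: 0x74 (blk 29, set 1) → L1-HIT  vc=[9, 5]
11: 0x15 (blk 5, set 1) → VC-HIT  vc=[9, 29]
12: 0x77 (blk 29, set 1) → VC-HIT  vc=[9, 5]
13: 0x4a (blk 18, set 2) → MISS  vc=[9, 5, 10]
14: 0x48 (blk 18, set 2) → L1-HIT  vc=[9, 5, 10]
15: 0x77 (blk 29, set 1) → L1-HIT  vc=[9, 5, 10]

SEQ = [MISS, MISS, L1-HIT, L1-HIT, MISS, MISS, VC-HIT, L1-HIT, VC-HIT, VC-HIT, L1-HIT, VC-HIT, VC-HIT, MISS, L1-HIT, L1-HIT]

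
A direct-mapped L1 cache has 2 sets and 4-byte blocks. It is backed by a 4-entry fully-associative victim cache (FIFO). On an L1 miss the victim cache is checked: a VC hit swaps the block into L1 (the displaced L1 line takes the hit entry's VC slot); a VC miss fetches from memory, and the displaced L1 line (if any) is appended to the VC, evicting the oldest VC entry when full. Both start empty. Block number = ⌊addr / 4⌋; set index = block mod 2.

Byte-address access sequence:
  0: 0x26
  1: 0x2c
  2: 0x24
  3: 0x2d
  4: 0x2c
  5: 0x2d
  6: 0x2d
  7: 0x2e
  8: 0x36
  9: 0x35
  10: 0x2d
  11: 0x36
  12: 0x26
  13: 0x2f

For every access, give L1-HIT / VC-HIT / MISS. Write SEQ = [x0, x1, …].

SEQ = [MISS, MISS, VC-HIT, VC-HIT, L1-HIT, L1-HIT, L1-HIT, L1-HIT, MISS, L1-HIT, VC-HIT, VC-HIT, VC-HIT, VC-HIT]

#0 0x26→b9/s1 MISS; vc=[]
#1 0x2c→b11/s1 MISS; vc=[9]
#2 0x24→b9/s1 VC-HIT; vc=[11]
#3 0x2d→b11/s1 VC-HIT; vc=[9]
#4 0x2c→b11/s1 L1-HIT; vc=[9]
#5 0x2d→b11/s1 L1-HIT; vc=[9]
#6 0x2d→b11/s1 L1-HIT; vc=[9]
#7 0x2e→b11/s1 L1-HIT; vc=[9]
#8 0x36→b13/s1 MISS; vc=[9,11]
#9 0x35→b13/s1 L1-HIT; vc=[9,11]
#10 0x2d→b11/s1 VC-HIT; vc=[9,13]
#11 0x36→b13/s1 VC-HIT; vc=[9,11]
#12 0x26→b9/s1 VC-HIT; vc=[13,11]
#13 0x2f→b11/s1 VC-HIT; vc=[13,9]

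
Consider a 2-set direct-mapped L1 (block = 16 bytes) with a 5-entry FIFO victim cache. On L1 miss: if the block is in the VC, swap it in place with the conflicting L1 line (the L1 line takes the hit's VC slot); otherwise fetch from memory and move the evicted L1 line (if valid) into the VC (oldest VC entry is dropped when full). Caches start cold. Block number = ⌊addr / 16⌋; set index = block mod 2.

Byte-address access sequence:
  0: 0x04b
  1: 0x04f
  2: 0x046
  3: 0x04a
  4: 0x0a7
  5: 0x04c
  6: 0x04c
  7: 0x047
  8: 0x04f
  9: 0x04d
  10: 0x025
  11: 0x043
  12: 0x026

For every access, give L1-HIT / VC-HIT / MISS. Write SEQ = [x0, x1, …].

SEQ = [MISS, L1-HIT, L1-HIT, L1-HIT, MISS, VC-HIT, L1-HIT, L1-HIT, L1-HIT, L1-HIT, MISS, VC-HIT, VC-HIT]

  [0] addr=0x4b blk=4 s=0: MISS | VC []
  [1] addr=0x4f blk=4 s=0: L1-HIT | VC []
  [2] addr=0x46 blk=4 s=0: L1-HIT | VC []
  [3] addr=0x4a blk=4 s=0: L1-HIT | VC []
  [4] addr=0xa7 blk=10 s=0: MISS | VC [4]
  [5] addr=0x4c blk=4 s=0: VC-HIT | VC [10]
  [6] addr=0x4c blk=4 s=0: L1-HIT | VC [10]
  [7] addr=0x47 blk=4 s=0: L1-HIT | VC [10]
  [8] addr=0x4f blk=4 s=0: L1-HIT | VC [10]
  [9] addr=0x4d blk=4 s=0: L1-HIT | VC [10]
  [10] addr=0x25 blk=2 s=0: MISS | VC [10, 4]
  [11] addr=0x43 blk=4 s=0: VC-HIT | VC [10, 2]
  [12] addr=0x26 blk=2 s=0: VC-HIT | VC [10, 4]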